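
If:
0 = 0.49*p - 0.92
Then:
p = 1.88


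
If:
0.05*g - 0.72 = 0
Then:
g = 14.40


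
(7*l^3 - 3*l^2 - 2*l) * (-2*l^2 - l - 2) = -14*l^5 - l^4 - 7*l^3 + 8*l^2 + 4*l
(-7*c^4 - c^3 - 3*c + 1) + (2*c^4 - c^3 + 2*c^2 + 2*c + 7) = -5*c^4 - 2*c^3 + 2*c^2 - c + 8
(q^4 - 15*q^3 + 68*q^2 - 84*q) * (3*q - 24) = 3*q^5 - 69*q^4 + 564*q^3 - 1884*q^2 + 2016*q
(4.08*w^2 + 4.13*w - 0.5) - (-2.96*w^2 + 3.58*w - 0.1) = 7.04*w^2 + 0.55*w - 0.4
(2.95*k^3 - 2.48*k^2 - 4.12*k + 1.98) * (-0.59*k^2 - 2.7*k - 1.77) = -1.7405*k^5 - 6.5018*k^4 + 3.9053*k^3 + 14.3454*k^2 + 1.9464*k - 3.5046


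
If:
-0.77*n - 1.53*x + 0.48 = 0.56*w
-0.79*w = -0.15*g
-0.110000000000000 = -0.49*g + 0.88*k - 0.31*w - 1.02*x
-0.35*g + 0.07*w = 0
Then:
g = 0.00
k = 1.15909090909091*x - 0.125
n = 0.623376623376623 - 1.98701298701299*x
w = 0.00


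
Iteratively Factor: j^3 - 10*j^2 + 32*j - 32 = (j - 4)*(j^2 - 6*j + 8) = (j - 4)^2*(j - 2)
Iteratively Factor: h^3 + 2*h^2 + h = (h + 1)*(h^2 + h) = h*(h + 1)*(h + 1)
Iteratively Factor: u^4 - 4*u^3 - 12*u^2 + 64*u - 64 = (u - 4)*(u^3 - 12*u + 16) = (u - 4)*(u - 2)*(u^2 + 2*u - 8) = (u - 4)*(u - 2)^2*(u + 4)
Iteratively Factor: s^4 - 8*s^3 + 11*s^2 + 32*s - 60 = (s - 3)*(s^3 - 5*s^2 - 4*s + 20) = (s - 5)*(s - 3)*(s^2 - 4) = (s - 5)*(s - 3)*(s + 2)*(s - 2)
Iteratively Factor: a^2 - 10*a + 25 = (a - 5)*(a - 5)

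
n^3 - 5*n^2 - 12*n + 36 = (n - 6)*(n - 2)*(n + 3)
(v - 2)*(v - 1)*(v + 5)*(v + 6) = v^4 + 8*v^3 - v^2 - 68*v + 60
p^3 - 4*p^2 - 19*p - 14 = (p - 7)*(p + 1)*(p + 2)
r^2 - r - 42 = (r - 7)*(r + 6)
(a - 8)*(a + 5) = a^2 - 3*a - 40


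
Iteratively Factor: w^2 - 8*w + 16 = (w - 4)*(w - 4)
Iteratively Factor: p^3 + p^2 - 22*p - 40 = (p + 2)*(p^2 - p - 20) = (p + 2)*(p + 4)*(p - 5)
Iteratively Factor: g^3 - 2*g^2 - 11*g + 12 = (g - 1)*(g^2 - g - 12) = (g - 1)*(g + 3)*(g - 4)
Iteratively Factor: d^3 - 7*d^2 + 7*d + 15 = (d + 1)*(d^2 - 8*d + 15) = (d - 3)*(d + 1)*(d - 5)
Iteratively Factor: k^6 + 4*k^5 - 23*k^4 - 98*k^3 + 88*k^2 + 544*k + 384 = (k + 1)*(k^5 + 3*k^4 - 26*k^3 - 72*k^2 + 160*k + 384) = (k + 1)*(k + 2)*(k^4 + k^3 - 28*k^2 - 16*k + 192) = (k + 1)*(k + 2)*(k + 4)*(k^3 - 3*k^2 - 16*k + 48) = (k + 1)*(k + 2)*(k + 4)^2*(k^2 - 7*k + 12) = (k - 3)*(k + 1)*(k + 2)*(k + 4)^2*(k - 4)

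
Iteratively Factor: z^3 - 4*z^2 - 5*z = (z)*(z^2 - 4*z - 5) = z*(z - 5)*(z + 1)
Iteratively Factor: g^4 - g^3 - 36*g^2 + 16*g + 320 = (g + 4)*(g^3 - 5*g^2 - 16*g + 80) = (g - 4)*(g + 4)*(g^2 - g - 20) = (g - 4)*(g + 4)^2*(g - 5)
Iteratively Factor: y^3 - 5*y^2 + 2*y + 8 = (y + 1)*(y^2 - 6*y + 8) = (y - 2)*(y + 1)*(y - 4)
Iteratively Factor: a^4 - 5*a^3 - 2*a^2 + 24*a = (a - 3)*(a^3 - 2*a^2 - 8*a) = a*(a - 3)*(a^2 - 2*a - 8) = a*(a - 3)*(a + 2)*(a - 4)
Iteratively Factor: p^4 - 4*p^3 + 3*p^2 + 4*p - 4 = (p - 2)*(p^3 - 2*p^2 - p + 2) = (p - 2)*(p + 1)*(p^2 - 3*p + 2) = (p - 2)^2*(p + 1)*(p - 1)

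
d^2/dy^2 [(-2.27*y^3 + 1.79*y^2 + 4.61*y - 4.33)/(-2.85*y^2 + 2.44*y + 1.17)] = (5.6843418860808e-14*y^4 - 57.616796*y^3 + 214.092396*y^2 - 254.252772*y + 101.85554)/(23.149125*y^6 - 59.4567*y^5 + 22.393305*y^4 + 34.290296*y^3 - 9.193041*y^2 - 10.020348*y - 1.601613)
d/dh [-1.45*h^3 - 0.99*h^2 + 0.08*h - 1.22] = -4.35*h^2 - 1.98*h + 0.08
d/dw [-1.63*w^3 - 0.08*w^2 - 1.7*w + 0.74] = -4.89*w^2 - 0.16*w - 1.7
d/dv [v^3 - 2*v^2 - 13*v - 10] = 3*v^2 - 4*v - 13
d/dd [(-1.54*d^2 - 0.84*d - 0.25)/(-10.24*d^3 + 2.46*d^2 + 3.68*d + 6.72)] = (-15.7696*d^4 - 17.2032*d^3 - 11.2808*d^2 - 19.4676*d - 4.7248)/(104.8576*d^6 - 50.3808*d^5 - 69.3148*d^4 - 119.52*d^3 + 46.6048*d^2 + 49.4592*d + 45.1584)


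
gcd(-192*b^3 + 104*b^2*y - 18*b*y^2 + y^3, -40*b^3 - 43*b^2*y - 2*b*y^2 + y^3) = -8*b + y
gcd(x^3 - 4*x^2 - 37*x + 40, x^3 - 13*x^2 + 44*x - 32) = x^2 - 9*x + 8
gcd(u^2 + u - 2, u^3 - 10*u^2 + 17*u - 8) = u - 1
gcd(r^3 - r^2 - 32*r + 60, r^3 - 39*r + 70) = r^2 - 7*r + 10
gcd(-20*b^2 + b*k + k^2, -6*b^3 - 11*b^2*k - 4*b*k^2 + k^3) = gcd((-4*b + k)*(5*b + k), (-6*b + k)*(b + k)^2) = 1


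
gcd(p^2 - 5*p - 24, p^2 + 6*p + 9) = p + 3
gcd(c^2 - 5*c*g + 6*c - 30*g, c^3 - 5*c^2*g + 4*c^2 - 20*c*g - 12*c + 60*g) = c^2 - 5*c*g + 6*c - 30*g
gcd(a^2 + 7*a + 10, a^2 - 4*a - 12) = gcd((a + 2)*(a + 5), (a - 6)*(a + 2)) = a + 2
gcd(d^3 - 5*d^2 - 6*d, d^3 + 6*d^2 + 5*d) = d^2 + d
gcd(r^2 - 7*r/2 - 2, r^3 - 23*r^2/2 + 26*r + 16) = r^2 - 7*r/2 - 2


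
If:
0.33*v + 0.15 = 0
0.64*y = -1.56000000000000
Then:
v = -0.45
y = -2.44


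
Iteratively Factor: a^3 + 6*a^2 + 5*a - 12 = (a + 4)*(a^2 + 2*a - 3) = (a - 1)*(a + 4)*(a + 3)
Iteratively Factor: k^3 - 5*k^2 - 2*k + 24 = (k + 2)*(k^2 - 7*k + 12) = (k - 3)*(k + 2)*(k - 4)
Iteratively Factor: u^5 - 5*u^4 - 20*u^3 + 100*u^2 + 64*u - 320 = (u + 4)*(u^4 - 9*u^3 + 16*u^2 + 36*u - 80) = (u - 2)*(u + 4)*(u^3 - 7*u^2 + 2*u + 40) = (u - 5)*(u - 2)*(u + 4)*(u^2 - 2*u - 8) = (u - 5)*(u - 4)*(u - 2)*(u + 4)*(u + 2)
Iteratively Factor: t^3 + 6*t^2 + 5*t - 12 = (t + 4)*(t^2 + 2*t - 3) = (t - 1)*(t + 4)*(t + 3)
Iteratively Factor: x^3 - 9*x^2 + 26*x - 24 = (x - 3)*(x^2 - 6*x + 8) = (x - 3)*(x - 2)*(x - 4)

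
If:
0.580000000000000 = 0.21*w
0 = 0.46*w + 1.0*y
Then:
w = 2.76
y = -1.27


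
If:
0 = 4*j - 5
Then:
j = 5/4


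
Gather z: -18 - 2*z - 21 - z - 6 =-3*z - 45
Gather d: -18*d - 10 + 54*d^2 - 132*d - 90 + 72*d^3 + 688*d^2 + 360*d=72*d^3 + 742*d^2 + 210*d - 100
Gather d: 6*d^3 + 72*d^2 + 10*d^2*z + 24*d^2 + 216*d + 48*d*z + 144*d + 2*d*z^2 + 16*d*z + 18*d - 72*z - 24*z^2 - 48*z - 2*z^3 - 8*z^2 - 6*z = 6*d^3 + d^2*(10*z + 96) + d*(2*z^2 + 64*z + 378) - 2*z^3 - 32*z^2 - 126*z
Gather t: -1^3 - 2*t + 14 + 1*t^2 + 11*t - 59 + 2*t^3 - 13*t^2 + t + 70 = 2*t^3 - 12*t^2 + 10*t + 24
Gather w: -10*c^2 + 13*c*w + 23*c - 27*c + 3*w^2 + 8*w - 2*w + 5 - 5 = -10*c^2 - 4*c + 3*w^2 + w*(13*c + 6)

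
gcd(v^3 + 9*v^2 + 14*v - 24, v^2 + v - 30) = v + 6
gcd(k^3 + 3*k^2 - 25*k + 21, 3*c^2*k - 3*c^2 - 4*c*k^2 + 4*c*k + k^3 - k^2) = k - 1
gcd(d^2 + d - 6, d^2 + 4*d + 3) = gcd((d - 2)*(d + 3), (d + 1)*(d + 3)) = d + 3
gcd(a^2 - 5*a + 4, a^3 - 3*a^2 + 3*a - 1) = a - 1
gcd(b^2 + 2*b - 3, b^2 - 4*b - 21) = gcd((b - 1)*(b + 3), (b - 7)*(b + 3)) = b + 3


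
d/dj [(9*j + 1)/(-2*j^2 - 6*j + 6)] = (9*j^2/2 + j + 15)/(j^4 + 6*j^3 + 3*j^2 - 18*j + 9)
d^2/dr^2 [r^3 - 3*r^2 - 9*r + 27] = 6*r - 6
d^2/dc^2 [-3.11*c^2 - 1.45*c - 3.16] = -6.22000000000000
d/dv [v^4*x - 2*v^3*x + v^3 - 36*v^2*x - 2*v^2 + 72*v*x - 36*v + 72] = 4*v^3*x - 6*v^2*x + 3*v^2 - 72*v*x - 4*v + 72*x - 36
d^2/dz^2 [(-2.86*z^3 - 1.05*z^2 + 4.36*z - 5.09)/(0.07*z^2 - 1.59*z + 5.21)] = (-1.38777878078145e-17*z^5 - 4.44089209850063e-16*z^4 - 12.56565*z^3 + 144.299688*z^2 - 471.934206*z - 6.79041399999998)/(0.000343*z^6 - 0.023373*z^5 + 0.607488*z^4 - 7.498917*z^3 + 45.214464*z^2 - 129.477357*z + 141.420761)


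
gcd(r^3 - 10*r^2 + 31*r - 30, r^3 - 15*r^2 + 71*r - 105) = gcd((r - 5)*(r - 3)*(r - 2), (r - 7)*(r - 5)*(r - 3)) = r^2 - 8*r + 15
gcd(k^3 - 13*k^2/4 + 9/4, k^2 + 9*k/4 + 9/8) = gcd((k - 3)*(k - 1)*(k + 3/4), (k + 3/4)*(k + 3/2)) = k + 3/4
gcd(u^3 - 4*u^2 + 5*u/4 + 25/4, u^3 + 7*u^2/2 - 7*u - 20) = u - 5/2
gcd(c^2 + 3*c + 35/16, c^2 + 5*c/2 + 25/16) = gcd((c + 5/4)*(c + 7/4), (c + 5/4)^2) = c + 5/4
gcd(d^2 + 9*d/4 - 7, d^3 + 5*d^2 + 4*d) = d + 4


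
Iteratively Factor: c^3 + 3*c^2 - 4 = (c + 2)*(c^2 + c - 2) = (c + 2)^2*(c - 1)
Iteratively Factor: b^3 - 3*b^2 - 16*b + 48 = (b + 4)*(b^2 - 7*b + 12) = (b - 4)*(b + 4)*(b - 3)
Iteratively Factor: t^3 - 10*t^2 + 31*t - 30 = (t - 5)*(t^2 - 5*t + 6) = (t - 5)*(t - 3)*(t - 2)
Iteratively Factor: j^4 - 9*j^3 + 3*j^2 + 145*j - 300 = (j - 5)*(j^3 - 4*j^2 - 17*j + 60) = (j - 5)^2*(j^2 + j - 12) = (j - 5)^2*(j - 3)*(j + 4)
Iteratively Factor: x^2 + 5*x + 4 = (x + 4)*(x + 1)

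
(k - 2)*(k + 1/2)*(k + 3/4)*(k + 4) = k^4 + 13*k^3/4 - 41*k^2/8 - 37*k/4 - 3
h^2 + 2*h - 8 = (h - 2)*(h + 4)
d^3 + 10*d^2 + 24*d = d*(d + 4)*(d + 6)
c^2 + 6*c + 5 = (c + 1)*(c + 5)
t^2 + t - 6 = (t - 2)*(t + 3)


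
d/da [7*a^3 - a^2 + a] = 21*a^2 - 2*a + 1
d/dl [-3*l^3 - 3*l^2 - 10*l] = -9*l^2 - 6*l - 10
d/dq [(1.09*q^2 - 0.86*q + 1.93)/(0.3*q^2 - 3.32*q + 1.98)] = (-3.3608*q^2 + 3.1584*q + 4.7048)/(0.09*q^4 - 1.992*q^3 + 12.2104*q^2 - 13.1472*q + 3.9204)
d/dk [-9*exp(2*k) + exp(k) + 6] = (1 - 18*exp(k))*exp(k)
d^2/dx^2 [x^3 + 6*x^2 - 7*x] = 6*x + 12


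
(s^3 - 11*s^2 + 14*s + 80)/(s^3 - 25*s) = (s^2 - 6*s - 16)/(s*(s + 5))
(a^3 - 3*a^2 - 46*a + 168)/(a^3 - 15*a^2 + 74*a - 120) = (a + 7)/(a - 5)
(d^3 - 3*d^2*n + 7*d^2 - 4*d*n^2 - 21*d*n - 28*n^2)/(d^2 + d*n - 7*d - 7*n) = (d^2 - 4*d*n + 7*d - 28*n)/(d - 7)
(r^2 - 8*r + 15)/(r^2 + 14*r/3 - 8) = 3*(r^2 - 8*r + 15)/(3*r^2 + 14*r - 24)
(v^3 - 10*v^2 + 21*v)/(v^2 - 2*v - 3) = v*(v - 7)/(v + 1)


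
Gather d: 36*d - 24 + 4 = 36*d - 20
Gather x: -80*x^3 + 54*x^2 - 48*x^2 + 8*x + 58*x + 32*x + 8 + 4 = -80*x^3 + 6*x^2 + 98*x + 12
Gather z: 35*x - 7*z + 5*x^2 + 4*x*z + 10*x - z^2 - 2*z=5*x^2 + 45*x - z^2 + z*(4*x - 9)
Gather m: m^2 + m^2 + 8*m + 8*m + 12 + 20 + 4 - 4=2*m^2 + 16*m + 32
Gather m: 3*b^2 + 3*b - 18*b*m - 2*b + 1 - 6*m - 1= 3*b^2 + b + m*(-18*b - 6)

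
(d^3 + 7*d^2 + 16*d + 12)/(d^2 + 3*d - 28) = (d^3 + 7*d^2 + 16*d + 12)/(d^2 + 3*d - 28)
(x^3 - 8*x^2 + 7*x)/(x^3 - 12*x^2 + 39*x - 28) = x/(x - 4)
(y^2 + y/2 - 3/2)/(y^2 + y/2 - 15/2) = (2*y^2 + y - 3)/(2*y^2 + y - 15)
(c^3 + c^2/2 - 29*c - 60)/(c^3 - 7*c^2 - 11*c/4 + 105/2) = 2*(c + 4)/(2*c - 7)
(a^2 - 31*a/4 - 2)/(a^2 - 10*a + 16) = (a + 1/4)/(a - 2)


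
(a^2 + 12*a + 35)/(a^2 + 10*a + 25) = (a + 7)/(a + 5)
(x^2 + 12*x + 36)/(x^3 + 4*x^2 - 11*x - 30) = (x^2 + 12*x + 36)/(x^3 + 4*x^2 - 11*x - 30)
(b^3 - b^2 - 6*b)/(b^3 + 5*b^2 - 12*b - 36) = b/(b + 6)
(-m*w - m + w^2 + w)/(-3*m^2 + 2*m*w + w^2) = (w + 1)/(3*m + w)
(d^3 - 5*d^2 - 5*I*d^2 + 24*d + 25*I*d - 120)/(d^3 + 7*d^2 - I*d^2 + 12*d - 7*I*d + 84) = (d^2 - d*(5 + 8*I) + 40*I)/(d^2 + d*(7 - 4*I) - 28*I)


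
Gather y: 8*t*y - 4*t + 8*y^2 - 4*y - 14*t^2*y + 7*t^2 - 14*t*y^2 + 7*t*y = 7*t^2 - 4*t + y^2*(8 - 14*t) + y*(-14*t^2 + 15*t - 4)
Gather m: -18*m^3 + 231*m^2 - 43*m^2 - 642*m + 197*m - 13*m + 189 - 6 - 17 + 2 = -18*m^3 + 188*m^2 - 458*m + 168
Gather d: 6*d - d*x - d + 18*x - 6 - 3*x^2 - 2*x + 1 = d*(5 - x) - 3*x^2 + 16*x - 5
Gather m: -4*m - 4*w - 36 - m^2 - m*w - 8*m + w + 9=-m^2 + m*(-w - 12) - 3*w - 27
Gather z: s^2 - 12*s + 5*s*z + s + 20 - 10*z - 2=s^2 - 11*s + z*(5*s - 10) + 18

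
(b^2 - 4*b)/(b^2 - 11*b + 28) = b/(b - 7)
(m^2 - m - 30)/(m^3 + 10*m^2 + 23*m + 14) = (m^2 - m - 30)/(m^3 + 10*m^2 + 23*m + 14)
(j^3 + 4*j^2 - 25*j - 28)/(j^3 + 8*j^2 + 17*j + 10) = (j^2 + 3*j - 28)/(j^2 + 7*j + 10)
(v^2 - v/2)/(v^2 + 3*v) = (v - 1/2)/(v + 3)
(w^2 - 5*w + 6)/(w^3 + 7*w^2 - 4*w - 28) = (w - 3)/(w^2 + 9*w + 14)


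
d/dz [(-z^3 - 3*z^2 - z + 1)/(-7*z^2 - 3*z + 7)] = (7*z^4 + 6*z^3 - 19*z^2 - 28*z - 4)/(49*z^4 + 42*z^3 - 89*z^2 - 42*z + 49)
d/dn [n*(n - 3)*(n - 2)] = 3*n^2 - 10*n + 6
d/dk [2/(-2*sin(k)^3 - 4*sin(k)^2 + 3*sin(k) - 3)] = 2*(8*sin(k) - 3*cos(2*k))*cos(k)/(2*sin(k)^3 + 4*sin(k)^2 - 3*sin(k) + 3)^2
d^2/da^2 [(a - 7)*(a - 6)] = 2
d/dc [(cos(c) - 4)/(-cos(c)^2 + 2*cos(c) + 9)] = (sin(c)^2 + 8*cos(c) - 18)*sin(c)/(sin(c)^2 + 2*cos(c) + 8)^2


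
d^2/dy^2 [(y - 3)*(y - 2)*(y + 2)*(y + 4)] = 12*y^2 + 6*y - 32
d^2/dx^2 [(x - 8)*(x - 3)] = 2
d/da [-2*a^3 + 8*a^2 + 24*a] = -6*a^2 + 16*a + 24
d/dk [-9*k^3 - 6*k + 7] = -27*k^2 - 6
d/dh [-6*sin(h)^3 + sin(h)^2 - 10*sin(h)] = 2*(-9*sin(h)^2 + sin(h) - 5)*cos(h)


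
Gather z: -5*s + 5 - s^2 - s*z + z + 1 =-s^2 - 5*s + z*(1 - s) + 6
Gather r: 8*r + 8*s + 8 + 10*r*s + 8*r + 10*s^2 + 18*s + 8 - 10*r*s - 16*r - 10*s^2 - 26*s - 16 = 0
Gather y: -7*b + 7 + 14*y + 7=-7*b + 14*y + 14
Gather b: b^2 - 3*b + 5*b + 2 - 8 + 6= b^2 + 2*b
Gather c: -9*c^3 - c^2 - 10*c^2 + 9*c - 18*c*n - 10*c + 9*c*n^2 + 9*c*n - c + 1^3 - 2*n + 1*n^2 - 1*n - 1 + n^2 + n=-9*c^3 - 11*c^2 + c*(9*n^2 - 9*n - 2) + 2*n^2 - 2*n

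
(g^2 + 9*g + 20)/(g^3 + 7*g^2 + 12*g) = (g + 5)/(g*(g + 3))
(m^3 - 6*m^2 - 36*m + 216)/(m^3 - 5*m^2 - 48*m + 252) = (m + 6)/(m + 7)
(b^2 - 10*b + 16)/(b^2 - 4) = (b - 8)/(b + 2)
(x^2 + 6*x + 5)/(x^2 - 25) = (x + 1)/(x - 5)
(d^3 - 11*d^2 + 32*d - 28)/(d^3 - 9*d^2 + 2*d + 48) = (d^3 - 11*d^2 + 32*d - 28)/(d^3 - 9*d^2 + 2*d + 48)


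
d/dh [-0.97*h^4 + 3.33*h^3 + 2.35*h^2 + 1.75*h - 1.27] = -3.88*h^3 + 9.99*h^2 + 4.7*h + 1.75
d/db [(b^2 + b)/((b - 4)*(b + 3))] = 2*(-b^2 - 12*b - 6)/(b^4 - 2*b^3 - 23*b^2 + 24*b + 144)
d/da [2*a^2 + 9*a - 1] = 4*a + 9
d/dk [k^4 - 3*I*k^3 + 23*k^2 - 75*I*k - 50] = 4*k^3 - 9*I*k^2 + 46*k - 75*I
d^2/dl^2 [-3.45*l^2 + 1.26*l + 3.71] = -6.90000000000000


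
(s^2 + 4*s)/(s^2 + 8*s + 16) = s/(s + 4)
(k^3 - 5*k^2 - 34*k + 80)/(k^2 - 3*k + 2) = (k^2 - 3*k - 40)/(k - 1)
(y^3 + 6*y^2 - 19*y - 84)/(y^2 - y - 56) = (y^2 - y - 12)/(y - 8)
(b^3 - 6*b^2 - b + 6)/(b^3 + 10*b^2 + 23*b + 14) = (b^2 - 7*b + 6)/(b^2 + 9*b + 14)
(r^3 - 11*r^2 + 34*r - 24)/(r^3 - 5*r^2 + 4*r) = (r - 6)/r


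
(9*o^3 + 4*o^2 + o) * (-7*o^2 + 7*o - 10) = -63*o^5 + 35*o^4 - 69*o^3 - 33*o^2 - 10*o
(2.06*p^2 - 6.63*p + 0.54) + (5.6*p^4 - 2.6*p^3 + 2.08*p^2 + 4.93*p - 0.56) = 5.6*p^4 - 2.6*p^3 + 4.14*p^2 - 1.7*p - 0.02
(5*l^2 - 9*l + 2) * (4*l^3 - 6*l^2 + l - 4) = 20*l^5 - 66*l^4 + 67*l^3 - 41*l^2 + 38*l - 8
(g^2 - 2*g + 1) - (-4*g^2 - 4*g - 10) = 5*g^2 + 2*g + 11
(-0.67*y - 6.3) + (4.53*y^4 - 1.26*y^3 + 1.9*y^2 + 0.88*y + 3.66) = 4.53*y^4 - 1.26*y^3 + 1.9*y^2 + 0.21*y - 2.64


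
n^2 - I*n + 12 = (n - 4*I)*(n + 3*I)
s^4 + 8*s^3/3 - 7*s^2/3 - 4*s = s*(s - 4/3)*(s + 1)*(s + 3)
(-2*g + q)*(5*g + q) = -10*g^2 + 3*g*q + q^2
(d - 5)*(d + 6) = d^2 + d - 30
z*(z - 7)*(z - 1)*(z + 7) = z^4 - z^3 - 49*z^2 + 49*z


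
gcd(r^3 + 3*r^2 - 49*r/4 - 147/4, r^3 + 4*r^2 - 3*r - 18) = r + 3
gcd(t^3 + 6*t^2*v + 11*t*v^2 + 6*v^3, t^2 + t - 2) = 1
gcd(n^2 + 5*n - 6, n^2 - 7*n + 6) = n - 1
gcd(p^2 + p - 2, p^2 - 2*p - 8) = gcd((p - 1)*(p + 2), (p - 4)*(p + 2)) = p + 2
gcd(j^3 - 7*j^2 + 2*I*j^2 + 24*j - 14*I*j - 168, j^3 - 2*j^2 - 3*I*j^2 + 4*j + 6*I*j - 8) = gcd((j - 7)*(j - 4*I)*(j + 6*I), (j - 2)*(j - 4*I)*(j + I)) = j - 4*I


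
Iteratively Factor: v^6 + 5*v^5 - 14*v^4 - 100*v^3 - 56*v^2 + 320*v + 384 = (v + 4)*(v^5 + v^4 - 18*v^3 - 28*v^2 + 56*v + 96) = (v + 2)*(v + 4)*(v^4 - v^3 - 16*v^2 + 4*v + 48) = (v + 2)*(v + 3)*(v + 4)*(v^3 - 4*v^2 - 4*v + 16) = (v + 2)^2*(v + 3)*(v + 4)*(v^2 - 6*v + 8) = (v - 4)*(v + 2)^2*(v + 3)*(v + 4)*(v - 2)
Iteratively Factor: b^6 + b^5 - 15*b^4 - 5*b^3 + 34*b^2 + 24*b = (b)*(b^5 + b^4 - 15*b^3 - 5*b^2 + 34*b + 24) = b*(b + 1)*(b^4 - 15*b^2 + 10*b + 24) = b*(b - 2)*(b + 1)*(b^3 + 2*b^2 - 11*b - 12) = b*(b - 3)*(b - 2)*(b + 1)*(b^2 + 5*b + 4) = b*(b - 3)*(b - 2)*(b + 1)*(b + 4)*(b + 1)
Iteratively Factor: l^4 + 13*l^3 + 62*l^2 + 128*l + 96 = (l + 3)*(l^3 + 10*l^2 + 32*l + 32) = (l + 3)*(l + 4)*(l^2 + 6*l + 8) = (l + 2)*(l + 3)*(l + 4)*(l + 4)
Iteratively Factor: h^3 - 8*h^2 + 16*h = (h - 4)*(h^2 - 4*h) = (h - 4)^2*(h)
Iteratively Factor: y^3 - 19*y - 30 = (y + 2)*(y^2 - 2*y - 15) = (y - 5)*(y + 2)*(y + 3)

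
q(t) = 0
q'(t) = 0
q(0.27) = 0.00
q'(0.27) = 0.00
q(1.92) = 0.00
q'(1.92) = 0.00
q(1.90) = 0.00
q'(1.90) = 0.00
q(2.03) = 0.00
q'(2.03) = 0.00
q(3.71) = 0.00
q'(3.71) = 0.00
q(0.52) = 0.00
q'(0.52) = 0.00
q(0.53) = 0.00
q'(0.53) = 0.00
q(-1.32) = 0.00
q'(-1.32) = 0.00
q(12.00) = 0.00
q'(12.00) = 0.00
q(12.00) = 0.00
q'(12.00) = 0.00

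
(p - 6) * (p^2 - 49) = p^3 - 6*p^2 - 49*p + 294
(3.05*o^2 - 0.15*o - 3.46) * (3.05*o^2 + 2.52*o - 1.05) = 9.3025*o^4 + 7.2285*o^3 - 14.1335*o^2 - 8.5617*o + 3.633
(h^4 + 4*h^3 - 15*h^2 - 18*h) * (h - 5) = h^5 - h^4 - 35*h^3 + 57*h^2 + 90*h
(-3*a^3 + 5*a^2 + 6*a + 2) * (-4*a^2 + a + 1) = 12*a^5 - 23*a^4 - 22*a^3 + 3*a^2 + 8*a + 2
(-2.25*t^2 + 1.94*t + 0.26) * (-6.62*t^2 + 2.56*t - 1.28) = 14.895*t^4 - 18.6028*t^3 + 6.1252*t^2 - 1.8176*t - 0.3328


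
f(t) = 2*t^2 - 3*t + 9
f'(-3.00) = -15.00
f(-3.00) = 36.00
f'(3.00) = 9.00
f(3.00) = 18.00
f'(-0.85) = -6.40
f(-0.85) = 13.00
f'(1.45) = 2.80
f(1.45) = 8.86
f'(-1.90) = -10.60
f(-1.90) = 21.92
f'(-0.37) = -4.48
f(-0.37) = 10.38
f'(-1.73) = -9.92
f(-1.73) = 20.18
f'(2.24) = 5.96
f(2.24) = 12.32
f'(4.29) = 14.16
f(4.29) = 32.94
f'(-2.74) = -13.96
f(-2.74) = 32.24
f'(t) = 4*t - 3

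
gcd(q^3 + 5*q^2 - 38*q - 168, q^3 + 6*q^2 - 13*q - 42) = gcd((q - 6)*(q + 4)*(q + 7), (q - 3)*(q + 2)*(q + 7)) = q + 7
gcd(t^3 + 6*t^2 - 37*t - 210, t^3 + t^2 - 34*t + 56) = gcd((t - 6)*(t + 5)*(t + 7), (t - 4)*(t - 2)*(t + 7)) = t + 7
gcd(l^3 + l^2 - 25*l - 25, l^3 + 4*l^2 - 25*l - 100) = l^2 - 25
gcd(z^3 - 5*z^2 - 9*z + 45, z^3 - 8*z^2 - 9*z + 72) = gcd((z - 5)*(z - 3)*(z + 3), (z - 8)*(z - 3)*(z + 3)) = z^2 - 9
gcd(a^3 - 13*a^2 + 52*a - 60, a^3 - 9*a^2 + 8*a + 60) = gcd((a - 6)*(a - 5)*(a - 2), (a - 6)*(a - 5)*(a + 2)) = a^2 - 11*a + 30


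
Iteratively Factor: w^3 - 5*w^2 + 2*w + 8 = (w - 4)*(w^2 - w - 2) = (w - 4)*(w - 2)*(w + 1)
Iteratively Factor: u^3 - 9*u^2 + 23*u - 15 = (u - 3)*(u^2 - 6*u + 5) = (u - 5)*(u - 3)*(u - 1)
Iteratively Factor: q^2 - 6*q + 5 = (q - 5)*(q - 1)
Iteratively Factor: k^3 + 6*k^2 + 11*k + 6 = (k + 3)*(k^2 + 3*k + 2) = (k + 2)*(k + 3)*(k + 1)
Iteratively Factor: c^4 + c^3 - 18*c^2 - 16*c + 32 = (c + 4)*(c^3 - 3*c^2 - 6*c + 8) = (c - 4)*(c + 4)*(c^2 + c - 2) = (c - 4)*(c + 2)*(c + 4)*(c - 1)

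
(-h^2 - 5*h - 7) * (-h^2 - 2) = h^4 + 5*h^3 + 9*h^2 + 10*h + 14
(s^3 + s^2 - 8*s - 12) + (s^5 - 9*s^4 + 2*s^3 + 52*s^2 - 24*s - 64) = s^5 - 9*s^4 + 3*s^3 + 53*s^2 - 32*s - 76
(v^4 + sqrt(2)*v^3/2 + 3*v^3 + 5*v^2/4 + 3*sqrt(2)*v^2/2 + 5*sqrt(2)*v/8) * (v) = v^5 + sqrt(2)*v^4/2 + 3*v^4 + 5*v^3/4 + 3*sqrt(2)*v^3/2 + 5*sqrt(2)*v^2/8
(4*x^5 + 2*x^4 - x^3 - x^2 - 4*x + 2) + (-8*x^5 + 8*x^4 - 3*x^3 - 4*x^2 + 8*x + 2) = -4*x^5 + 10*x^4 - 4*x^3 - 5*x^2 + 4*x + 4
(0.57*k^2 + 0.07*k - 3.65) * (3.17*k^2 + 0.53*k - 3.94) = 1.8069*k^4 + 0.524*k^3 - 13.7792*k^2 - 2.2103*k + 14.381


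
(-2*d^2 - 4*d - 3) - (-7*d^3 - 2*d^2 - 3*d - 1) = 7*d^3 - d - 2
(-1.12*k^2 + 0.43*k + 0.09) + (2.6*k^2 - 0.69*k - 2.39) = 1.48*k^2 - 0.26*k - 2.3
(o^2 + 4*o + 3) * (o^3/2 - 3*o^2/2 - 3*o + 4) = o^5/2 + o^4/2 - 15*o^3/2 - 25*o^2/2 + 7*o + 12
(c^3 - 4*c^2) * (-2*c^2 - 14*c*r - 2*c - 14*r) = -2*c^5 - 14*c^4*r + 6*c^4 + 42*c^3*r + 8*c^3 + 56*c^2*r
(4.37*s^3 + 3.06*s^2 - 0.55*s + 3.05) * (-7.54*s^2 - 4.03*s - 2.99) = -32.9498*s^5 - 40.6835*s^4 - 21.2511*s^3 - 29.9299*s^2 - 10.647*s - 9.1195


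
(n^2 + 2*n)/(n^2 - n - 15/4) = 4*n*(n + 2)/(4*n^2 - 4*n - 15)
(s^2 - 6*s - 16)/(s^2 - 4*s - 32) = (s + 2)/(s + 4)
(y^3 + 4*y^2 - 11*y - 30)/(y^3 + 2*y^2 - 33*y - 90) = (y^2 - y - 6)/(y^2 - 3*y - 18)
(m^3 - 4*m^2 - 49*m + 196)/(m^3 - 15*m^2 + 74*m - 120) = (m^2 - 49)/(m^2 - 11*m + 30)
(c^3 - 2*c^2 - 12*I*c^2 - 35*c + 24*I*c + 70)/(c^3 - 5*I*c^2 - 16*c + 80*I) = (c^2 - c*(2 + 7*I) + 14*I)/(c^2 - 16)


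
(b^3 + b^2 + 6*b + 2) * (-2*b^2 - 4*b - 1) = -2*b^5 - 6*b^4 - 17*b^3 - 29*b^2 - 14*b - 2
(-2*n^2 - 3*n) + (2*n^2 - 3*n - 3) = -6*n - 3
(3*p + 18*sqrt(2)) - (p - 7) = 2*p + 7 + 18*sqrt(2)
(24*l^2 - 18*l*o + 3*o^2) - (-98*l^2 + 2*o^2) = 122*l^2 - 18*l*o + o^2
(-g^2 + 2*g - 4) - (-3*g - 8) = -g^2 + 5*g + 4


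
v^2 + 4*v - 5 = (v - 1)*(v + 5)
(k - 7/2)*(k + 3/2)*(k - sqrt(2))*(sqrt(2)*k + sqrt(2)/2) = sqrt(2)*k^4 - 3*sqrt(2)*k^3/2 - 2*k^3 - 25*sqrt(2)*k^2/4 + 3*k^2 - 21*sqrt(2)*k/8 + 25*k/2 + 21/4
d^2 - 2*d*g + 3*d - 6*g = (d + 3)*(d - 2*g)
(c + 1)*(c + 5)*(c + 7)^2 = c^4 + 20*c^3 + 138*c^2 + 364*c + 245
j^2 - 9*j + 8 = (j - 8)*(j - 1)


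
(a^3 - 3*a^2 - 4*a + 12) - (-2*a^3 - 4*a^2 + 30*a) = 3*a^3 + a^2 - 34*a + 12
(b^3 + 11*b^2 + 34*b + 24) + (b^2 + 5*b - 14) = b^3 + 12*b^2 + 39*b + 10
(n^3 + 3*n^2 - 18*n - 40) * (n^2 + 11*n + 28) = n^5 + 14*n^4 + 43*n^3 - 154*n^2 - 944*n - 1120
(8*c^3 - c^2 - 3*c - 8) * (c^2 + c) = 8*c^5 + 7*c^4 - 4*c^3 - 11*c^2 - 8*c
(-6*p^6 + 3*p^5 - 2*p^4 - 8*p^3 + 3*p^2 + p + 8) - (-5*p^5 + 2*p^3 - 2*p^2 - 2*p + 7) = -6*p^6 + 8*p^5 - 2*p^4 - 10*p^3 + 5*p^2 + 3*p + 1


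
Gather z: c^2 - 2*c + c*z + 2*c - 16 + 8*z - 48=c^2 + z*(c + 8) - 64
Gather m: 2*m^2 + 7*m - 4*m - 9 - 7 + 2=2*m^2 + 3*m - 14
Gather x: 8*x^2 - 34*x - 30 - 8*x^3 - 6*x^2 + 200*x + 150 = -8*x^3 + 2*x^2 + 166*x + 120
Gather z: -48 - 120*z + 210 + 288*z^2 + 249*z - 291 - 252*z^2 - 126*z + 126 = 36*z^2 + 3*z - 3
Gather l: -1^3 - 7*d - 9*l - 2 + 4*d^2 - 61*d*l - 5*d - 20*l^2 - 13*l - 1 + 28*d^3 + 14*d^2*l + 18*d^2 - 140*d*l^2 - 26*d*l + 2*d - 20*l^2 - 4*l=28*d^3 + 22*d^2 - 10*d + l^2*(-140*d - 40) + l*(14*d^2 - 87*d - 26) - 4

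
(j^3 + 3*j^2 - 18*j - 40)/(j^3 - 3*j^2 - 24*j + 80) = (j + 2)/(j - 4)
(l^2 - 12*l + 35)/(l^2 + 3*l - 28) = (l^2 - 12*l + 35)/(l^2 + 3*l - 28)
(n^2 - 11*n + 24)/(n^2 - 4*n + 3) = (n - 8)/(n - 1)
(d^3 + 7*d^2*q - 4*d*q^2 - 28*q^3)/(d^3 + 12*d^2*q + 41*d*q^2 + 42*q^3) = (d - 2*q)/(d + 3*q)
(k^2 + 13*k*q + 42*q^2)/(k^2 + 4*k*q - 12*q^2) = (-k - 7*q)/(-k + 2*q)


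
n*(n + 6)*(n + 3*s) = n^3 + 3*n^2*s + 6*n^2 + 18*n*s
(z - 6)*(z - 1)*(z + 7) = z^3 - 43*z + 42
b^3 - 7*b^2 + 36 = (b - 6)*(b - 3)*(b + 2)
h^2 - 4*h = h*(h - 4)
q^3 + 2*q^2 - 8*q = q*(q - 2)*(q + 4)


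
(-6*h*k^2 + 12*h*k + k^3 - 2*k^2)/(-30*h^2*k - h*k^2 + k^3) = (k - 2)/(5*h + k)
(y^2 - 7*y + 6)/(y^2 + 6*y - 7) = (y - 6)/(y + 7)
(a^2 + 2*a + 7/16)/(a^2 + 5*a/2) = (16*a^2 + 32*a + 7)/(8*a*(2*a + 5))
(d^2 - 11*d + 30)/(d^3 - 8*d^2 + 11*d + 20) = (d - 6)/(d^2 - 3*d - 4)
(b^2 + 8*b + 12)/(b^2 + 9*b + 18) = (b + 2)/(b + 3)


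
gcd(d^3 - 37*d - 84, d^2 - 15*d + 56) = d - 7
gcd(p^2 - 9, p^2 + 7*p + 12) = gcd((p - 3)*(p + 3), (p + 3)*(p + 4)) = p + 3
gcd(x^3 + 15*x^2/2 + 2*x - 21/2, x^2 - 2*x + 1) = x - 1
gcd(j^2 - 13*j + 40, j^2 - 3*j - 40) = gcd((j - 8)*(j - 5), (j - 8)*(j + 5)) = j - 8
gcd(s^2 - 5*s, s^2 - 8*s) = s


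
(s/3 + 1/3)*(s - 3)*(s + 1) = s^3/3 - s^2/3 - 5*s/3 - 1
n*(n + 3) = n^2 + 3*n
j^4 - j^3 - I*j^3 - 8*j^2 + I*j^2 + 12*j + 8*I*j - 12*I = (j - 2)^2*(j + 3)*(j - I)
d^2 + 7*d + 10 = (d + 2)*(d + 5)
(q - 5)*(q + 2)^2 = q^3 - q^2 - 16*q - 20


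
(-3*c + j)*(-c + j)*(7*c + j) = 21*c^3 - 25*c^2*j + 3*c*j^2 + j^3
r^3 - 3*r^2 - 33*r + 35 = (r - 7)*(r - 1)*(r + 5)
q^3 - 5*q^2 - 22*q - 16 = (q - 8)*(q + 1)*(q + 2)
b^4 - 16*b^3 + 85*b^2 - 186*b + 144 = (b - 8)*(b - 3)^2*(b - 2)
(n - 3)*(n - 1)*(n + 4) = n^3 - 13*n + 12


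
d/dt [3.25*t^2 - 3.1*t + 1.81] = 6.5*t - 3.1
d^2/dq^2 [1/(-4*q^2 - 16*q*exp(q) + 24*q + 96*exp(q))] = ((2*q*exp(q) - 8*exp(q) + 1)*(q^2 + 4*q*exp(q) - 6*q - 24*exp(q)) - 4*(2*q*exp(q) + q - 10*exp(q) - 3)^2)/(2*(q^2 + 4*q*exp(q) - 6*q - 24*exp(q))^3)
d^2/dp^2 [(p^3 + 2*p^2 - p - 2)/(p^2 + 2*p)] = -2/p^3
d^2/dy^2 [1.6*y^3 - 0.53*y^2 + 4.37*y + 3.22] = 9.6*y - 1.06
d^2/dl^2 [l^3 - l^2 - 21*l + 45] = 6*l - 2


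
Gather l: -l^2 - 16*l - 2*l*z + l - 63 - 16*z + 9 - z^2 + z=-l^2 + l*(-2*z - 15) - z^2 - 15*z - 54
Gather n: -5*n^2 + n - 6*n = -5*n^2 - 5*n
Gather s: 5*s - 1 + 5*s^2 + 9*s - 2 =5*s^2 + 14*s - 3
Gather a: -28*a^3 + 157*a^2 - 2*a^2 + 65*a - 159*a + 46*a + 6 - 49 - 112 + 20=-28*a^3 + 155*a^2 - 48*a - 135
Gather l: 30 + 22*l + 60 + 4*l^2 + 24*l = 4*l^2 + 46*l + 90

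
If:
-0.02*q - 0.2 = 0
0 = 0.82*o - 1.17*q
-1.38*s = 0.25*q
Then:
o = -14.27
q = -10.00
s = 1.81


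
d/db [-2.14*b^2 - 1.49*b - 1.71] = -4.28*b - 1.49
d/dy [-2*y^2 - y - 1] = -4*y - 1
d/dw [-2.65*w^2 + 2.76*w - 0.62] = 2.76 - 5.3*w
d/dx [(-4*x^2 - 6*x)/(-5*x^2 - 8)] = 2*(-15*x^2 + 32*x + 24)/(25*x^4 + 80*x^2 + 64)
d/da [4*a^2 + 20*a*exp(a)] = 20*a*exp(a) + 8*a + 20*exp(a)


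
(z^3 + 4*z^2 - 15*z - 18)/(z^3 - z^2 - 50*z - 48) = (z - 3)/(z - 8)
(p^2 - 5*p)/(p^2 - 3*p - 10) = p/(p + 2)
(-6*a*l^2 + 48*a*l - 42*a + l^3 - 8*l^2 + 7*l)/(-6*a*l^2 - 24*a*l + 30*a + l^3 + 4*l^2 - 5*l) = (l - 7)/(l + 5)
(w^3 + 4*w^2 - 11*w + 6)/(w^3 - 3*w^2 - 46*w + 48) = (w - 1)/(w - 8)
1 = 1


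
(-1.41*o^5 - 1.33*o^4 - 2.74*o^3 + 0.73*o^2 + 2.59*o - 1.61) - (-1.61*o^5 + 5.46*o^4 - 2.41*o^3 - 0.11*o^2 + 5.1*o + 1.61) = 0.2*o^5 - 6.79*o^4 - 0.33*o^3 + 0.84*o^2 - 2.51*o - 3.22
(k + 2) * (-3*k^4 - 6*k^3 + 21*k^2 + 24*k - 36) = -3*k^5 - 12*k^4 + 9*k^3 + 66*k^2 + 12*k - 72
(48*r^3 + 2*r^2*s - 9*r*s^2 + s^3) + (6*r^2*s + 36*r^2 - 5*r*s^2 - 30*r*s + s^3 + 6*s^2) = 48*r^3 + 8*r^2*s + 36*r^2 - 14*r*s^2 - 30*r*s + 2*s^3 + 6*s^2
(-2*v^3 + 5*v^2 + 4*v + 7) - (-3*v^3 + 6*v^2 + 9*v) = v^3 - v^2 - 5*v + 7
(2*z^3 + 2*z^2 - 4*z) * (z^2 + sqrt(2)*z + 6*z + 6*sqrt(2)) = 2*z^5 + 2*sqrt(2)*z^4 + 14*z^4 + 8*z^3 + 14*sqrt(2)*z^3 - 24*z^2 + 8*sqrt(2)*z^2 - 24*sqrt(2)*z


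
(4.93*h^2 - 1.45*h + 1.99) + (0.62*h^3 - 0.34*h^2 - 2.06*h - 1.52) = 0.62*h^3 + 4.59*h^2 - 3.51*h + 0.47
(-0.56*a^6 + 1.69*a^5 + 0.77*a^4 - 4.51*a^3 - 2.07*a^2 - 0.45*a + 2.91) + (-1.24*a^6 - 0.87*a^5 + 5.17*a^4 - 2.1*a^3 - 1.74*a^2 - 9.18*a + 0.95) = -1.8*a^6 + 0.82*a^5 + 5.94*a^4 - 6.61*a^3 - 3.81*a^2 - 9.63*a + 3.86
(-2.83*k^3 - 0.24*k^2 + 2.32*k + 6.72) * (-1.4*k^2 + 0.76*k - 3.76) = 3.962*k^5 - 1.8148*k^4 + 7.2104*k^3 - 6.7424*k^2 - 3.616*k - 25.2672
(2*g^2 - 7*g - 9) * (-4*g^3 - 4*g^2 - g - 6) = -8*g^5 + 20*g^4 + 62*g^3 + 31*g^2 + 51*g + 54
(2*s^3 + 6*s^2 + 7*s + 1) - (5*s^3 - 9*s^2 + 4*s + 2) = -3*s^3 + 15*s^2 + 3*s - 1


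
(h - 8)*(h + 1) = h^2 - 7*h - 8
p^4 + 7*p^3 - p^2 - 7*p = p*(p - 1)*(p + 1)*(p + 7)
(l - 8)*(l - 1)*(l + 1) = l^3 - 8*l^2 - l + 8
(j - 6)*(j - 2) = j^2 - 8*j + 12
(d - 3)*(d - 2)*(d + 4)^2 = d^4 + 3*d^3 - 18*d^2 - 32*d + 96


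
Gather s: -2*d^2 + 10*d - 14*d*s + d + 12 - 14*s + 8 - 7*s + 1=-2*d^2 + 11*d + s*(-14*d - 21) + 21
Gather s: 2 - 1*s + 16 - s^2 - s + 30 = -s^2 - 2*s + 48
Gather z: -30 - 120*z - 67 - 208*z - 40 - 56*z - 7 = -384*z - 144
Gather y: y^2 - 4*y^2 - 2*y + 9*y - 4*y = -3*y^2 + 3*y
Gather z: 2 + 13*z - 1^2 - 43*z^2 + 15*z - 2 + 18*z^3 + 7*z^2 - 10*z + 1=18*z^3 - 36*z^2 + 18*z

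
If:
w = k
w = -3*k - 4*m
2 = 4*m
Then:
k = -1/2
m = 1/2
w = -1/2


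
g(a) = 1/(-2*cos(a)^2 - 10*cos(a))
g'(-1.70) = 5.97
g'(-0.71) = 0.11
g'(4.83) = 7.21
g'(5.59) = 0.11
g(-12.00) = -0.10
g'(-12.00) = -0.07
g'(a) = (-4*sin(a)*cos(a) - 10*sin(a))/(-2*cos(a)^2 - 10*cos(a))^2 = -(2*cos(a) + 5)*sin(a)/(2*(cos(a) + 5)^2*cos(a)^2)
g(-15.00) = 0.16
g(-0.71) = -0.11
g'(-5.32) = -0.25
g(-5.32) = -0.16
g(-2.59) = 0.14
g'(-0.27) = 0.03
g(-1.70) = 0.80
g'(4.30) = 0.57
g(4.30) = 0.27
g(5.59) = -0.11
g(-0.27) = -0.09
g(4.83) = -0.83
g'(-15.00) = 0.11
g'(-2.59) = 0.07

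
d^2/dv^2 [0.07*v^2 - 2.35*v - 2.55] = 0.140000000000000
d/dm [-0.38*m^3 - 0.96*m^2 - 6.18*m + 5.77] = -1.14*m^2 - 1.92*m - 6.18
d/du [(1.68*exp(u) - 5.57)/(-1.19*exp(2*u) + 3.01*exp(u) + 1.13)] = (1.9992*exp(2*u) - 13.2566*exp(u) + 18.6641)*exp(u)/(1.4161*exp(4*u) - 7.1638*exp(3*u) + 6.3707*exp(2*u) + 6.8026*exp(u) + 1.2769)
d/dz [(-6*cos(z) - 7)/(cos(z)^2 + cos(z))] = -(6*sin(z) + 7*sin(z)/cos(z)^2 + 14*tan(z))/(cos(z) + 1)^2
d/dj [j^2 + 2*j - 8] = 2*j + 2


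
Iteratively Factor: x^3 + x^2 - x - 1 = (x + 1)*(x^2 - 1) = (x + 1)^2*(x - 1)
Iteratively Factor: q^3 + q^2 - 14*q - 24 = (q - 4)*(q^2 + 5*q + 6) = (q - 4)*(q + 3)*(q + 2)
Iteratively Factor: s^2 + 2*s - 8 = (s + 4)*(s - 2)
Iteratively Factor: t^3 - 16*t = (t + 4)*(t^2 - 4*t) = t*(t + 4)*(t - 4)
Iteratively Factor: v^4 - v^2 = (v - 1)*(v^3 + v^2) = v*(v - 1)*(v^2 + v) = v^2*(v - 1)*(v + 1)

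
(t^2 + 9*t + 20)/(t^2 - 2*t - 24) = (t + 5)/(t - 6)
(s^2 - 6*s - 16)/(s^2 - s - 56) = (s + 2)/(s + 7)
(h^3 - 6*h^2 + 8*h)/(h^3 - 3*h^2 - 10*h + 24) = h/(h + 3)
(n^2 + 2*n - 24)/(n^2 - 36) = (n - 4)/(n - 6)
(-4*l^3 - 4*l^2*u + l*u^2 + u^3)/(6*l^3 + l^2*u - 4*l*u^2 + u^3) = (2*l + u)/(-3*l + u)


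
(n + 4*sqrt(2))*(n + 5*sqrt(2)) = n^2 + 9*sqrt(2)*n + 40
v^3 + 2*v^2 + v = v*(v + 1)^2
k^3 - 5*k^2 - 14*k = k*(k - 7)*(k + 2)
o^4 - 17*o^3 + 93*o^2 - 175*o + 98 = (o - 7)^2*(o - 2)*(o - 1)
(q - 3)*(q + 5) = q^2 + 2*q - 15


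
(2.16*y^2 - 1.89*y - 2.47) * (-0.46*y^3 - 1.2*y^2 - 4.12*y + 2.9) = -0.9936*y^5 - 1.7226*y^4 - 5.495*y^3 + 17.0148*y^2 + 4.6954*y - 7.163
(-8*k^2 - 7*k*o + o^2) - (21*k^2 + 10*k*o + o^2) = -29*k^2 - 17*k*o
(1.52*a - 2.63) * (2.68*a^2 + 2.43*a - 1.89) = 4.0736*a^3 - 3.3548*a^2 - 9.2637*a + 4.9707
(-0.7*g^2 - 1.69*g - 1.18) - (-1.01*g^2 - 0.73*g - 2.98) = 0.31*g^2 - 0.96*g + 1.8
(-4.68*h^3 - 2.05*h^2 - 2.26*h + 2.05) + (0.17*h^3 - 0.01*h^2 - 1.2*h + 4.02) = -4.51*h^3 - 2.06*h^2 - 3.46*h + 6.07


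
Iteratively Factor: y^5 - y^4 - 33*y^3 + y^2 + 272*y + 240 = (y + 3)*(y^4 - 4*y^3 - 21*y^2 + 64*y + 80) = (y + 1)*(y + 3)*(y^3 - 5*y^2 - 16*y + 80) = (y - 5)*(y + 1)*(y + 3)*(y^2 - 16) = (y - 5)*(y + 1)*(y + 3)*(y + 4)*(y - 4)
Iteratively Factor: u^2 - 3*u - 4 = (u + 1)*(u - 4)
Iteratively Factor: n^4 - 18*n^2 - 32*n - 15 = (n + 3)*(n^3 - 3*n^2 - 9*n - 5) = (n - 5)*(n + 3)*(n^2 + 2*n + 1) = (n - 5)*(n + 1)*(n + 3)*(n + 1)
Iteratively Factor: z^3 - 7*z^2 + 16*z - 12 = (z - 2)*(z^2 - 5*z + 6) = (z - 2)^2*(z - 3)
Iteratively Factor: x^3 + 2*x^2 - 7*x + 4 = (x + 4)*(x^2 - 2*x + 1) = (x - 1)*(x + 4)*(x - 1)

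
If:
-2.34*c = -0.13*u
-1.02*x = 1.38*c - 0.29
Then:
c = 0.210144927536232 - 0.739130434782609*x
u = 3.78260869565217 - 13.304347826087*x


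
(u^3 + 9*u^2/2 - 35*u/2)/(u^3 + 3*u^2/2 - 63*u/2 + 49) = u*(2*u - 5)/(2*u^2 - 11*u + 14)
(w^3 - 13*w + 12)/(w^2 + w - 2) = (w^2 + w - 12)/(w + 2)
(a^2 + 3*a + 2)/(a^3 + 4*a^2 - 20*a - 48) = (a + 1)/(a^2 + 2*a - 24)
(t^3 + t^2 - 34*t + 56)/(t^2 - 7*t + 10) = (t^2 + 3*t - 28)/(t - 5)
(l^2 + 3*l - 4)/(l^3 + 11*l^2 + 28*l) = (l - 1)/(l*(l + 7))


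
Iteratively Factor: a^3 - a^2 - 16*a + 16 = (a - 1)*(a^2 - 16) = (a - 1)*(a + 4)*(a - 4)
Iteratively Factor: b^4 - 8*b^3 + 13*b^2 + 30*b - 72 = (b + 2)*(b^3 - 10*b^2 + 33*b - 36) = (b - 3)*(b + 2)*(b^2 - 7*b + 12) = (b - 4)*(b - 3)*(b + 2)*(b - 3)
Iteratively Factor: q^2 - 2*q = (q)*(q - 2)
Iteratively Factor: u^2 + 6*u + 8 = (u + 4)*(u + 2)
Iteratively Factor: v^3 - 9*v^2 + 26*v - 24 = (v - 4)*(v^2 - 5*v + 6) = (v - 4)*(v - 2)*(v - 3)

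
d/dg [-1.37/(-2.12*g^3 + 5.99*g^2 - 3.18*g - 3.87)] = (-8.7132*g^2 + 16.4126*g - 4.3566)/(2.12*g^3 - 5.99*g^2 + 3.18*g + 3.87)^2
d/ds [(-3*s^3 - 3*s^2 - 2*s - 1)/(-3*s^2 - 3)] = (3*s^4 + 7*s^2 + 4*s + 2)/(3*(s^4 + 2*s^2 + 1))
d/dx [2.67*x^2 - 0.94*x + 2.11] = 5.34*x - 0.94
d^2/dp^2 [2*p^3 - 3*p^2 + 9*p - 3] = 12*p - 6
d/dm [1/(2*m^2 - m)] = (1 - 4*m)/(m^2*(2*m - 1)^2)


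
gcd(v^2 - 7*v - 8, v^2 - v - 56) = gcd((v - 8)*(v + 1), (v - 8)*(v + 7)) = v - 8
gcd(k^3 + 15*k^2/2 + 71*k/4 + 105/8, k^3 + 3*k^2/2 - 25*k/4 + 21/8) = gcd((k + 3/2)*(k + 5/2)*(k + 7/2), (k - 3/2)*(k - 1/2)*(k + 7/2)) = k + 7/2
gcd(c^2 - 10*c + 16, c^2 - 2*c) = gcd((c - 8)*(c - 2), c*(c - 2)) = c - 2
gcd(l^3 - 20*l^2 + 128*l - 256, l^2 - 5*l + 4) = l - 4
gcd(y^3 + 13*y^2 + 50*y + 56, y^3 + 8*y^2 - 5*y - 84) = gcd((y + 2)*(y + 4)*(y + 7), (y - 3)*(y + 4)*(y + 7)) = y^2 + 11*y + 28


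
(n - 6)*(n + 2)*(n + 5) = n^3 + n^2 - 32*n - 60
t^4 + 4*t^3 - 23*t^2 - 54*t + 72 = (t - 4)*(t - 1)*(t + 3)*(t + 6)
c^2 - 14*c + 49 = (c - 7)^2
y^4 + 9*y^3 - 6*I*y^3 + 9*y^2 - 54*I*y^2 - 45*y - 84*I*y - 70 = (y + 2)*(y + 7)*(y - 5*I)*(y - I)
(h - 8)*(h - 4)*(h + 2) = h^3 - 10*h^2 + 8*h + 64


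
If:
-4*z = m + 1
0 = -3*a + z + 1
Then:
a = z/3 + 1/3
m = -4*z - 1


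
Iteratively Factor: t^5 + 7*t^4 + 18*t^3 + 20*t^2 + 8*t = (t)*(t^4 + 7*t^3 + 18*t^2 + 20*t + 8) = t*(t + 2)*(t^3 + 5*t^2 + 8*t + 4) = t*(t + 2)^2*(t^2 + 3*t + 2) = t*(t + 1)*(t + 2)^2*(t + 2)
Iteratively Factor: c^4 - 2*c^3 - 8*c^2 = (c + 2)*(c^3 - 4*c^2) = c*(c + 2)*(c^2 - 4*c) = c*(c - 4)*(c + 2)*(c)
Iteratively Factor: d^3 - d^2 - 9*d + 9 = (d - 1)*(d^2 - 9) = (d - 1)*(d + 3)*(d - 3)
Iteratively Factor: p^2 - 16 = (p - 4)*(p + 4)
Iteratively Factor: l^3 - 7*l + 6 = (l - 2)*(l^2 + 2*l - 3) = (l - 2)*(l + 3)*(l - 1)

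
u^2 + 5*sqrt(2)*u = u*(u + 5*sqrt(2))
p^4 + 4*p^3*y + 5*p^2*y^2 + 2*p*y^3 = p*(p + y)^2*(p + 2*y)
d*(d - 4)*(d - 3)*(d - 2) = d^4 - 9*d^3 + 26*d^2 - 24*d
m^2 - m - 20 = (m - 5)*(m + 4)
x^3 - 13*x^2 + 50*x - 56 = (x - 7)*(x - 4)*(x - 2)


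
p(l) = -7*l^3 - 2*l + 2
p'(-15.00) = -4727.00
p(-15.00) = 23657.00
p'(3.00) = -191.00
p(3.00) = -193.00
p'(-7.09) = -1057.63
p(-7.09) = 2510.99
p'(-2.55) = -138.55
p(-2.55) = 123.17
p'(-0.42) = -5.70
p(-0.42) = 3.36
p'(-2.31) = -114.06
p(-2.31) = 92.90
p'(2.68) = -152.83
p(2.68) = -138.10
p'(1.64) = -58.48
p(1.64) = -32.16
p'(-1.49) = -48.62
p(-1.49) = 28.14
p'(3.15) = -210.37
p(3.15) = -223.09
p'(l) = -21*l^2 - 2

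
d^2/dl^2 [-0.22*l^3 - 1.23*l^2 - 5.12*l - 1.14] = -1.32*l - 2.46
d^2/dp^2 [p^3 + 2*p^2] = 6*p + 4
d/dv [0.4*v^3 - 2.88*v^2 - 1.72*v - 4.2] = 1.2*v^2 - 5.76*v - 1.72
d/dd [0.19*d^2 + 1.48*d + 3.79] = 0.38*d + 1.48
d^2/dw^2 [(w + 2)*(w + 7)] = 2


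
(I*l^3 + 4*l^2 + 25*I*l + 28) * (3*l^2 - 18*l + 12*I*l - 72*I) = 3*I*l^5 - 18*I*l^4 + 123*I*l^3 - 216*l^2 - 738*I*l^2 + 1296*l + 336*I*l - 2016*I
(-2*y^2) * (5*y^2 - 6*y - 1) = -10*y^4 + 12*y^3 + 2*y^2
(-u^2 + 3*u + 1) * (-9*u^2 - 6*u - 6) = 9*u^4 - 21*u^3 - 21*u^2 - 24*u - 6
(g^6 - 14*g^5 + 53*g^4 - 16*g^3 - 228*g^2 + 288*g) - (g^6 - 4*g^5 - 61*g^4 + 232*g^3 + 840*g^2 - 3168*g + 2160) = -10*g^5 + 114*g^4 - 248*g^3 - 1068*g^2 + 3456*g - 2160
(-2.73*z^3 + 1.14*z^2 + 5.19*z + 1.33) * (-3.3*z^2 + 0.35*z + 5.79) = 9.009*z^5 - 4.7175*z^4 - 32.5347*z^3 + 4.0281*z^2 + 30.5156*z + 7.7007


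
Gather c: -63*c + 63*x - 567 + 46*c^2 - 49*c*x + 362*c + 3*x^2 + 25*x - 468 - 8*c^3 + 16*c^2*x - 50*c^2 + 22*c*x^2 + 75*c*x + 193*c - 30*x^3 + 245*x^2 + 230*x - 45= -8*c^3 + c^2*(16*x - 4) + c*(22*x^2 + 26*x + 492) - 30*x^3 + 248*x^2 + 318*x - 1080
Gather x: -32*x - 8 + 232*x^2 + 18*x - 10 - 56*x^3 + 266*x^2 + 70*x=-56*x^3 + 498*x^2 + 56*x - 18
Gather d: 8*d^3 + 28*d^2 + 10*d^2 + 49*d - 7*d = 8*d^3 + 38*d^2 + 42*d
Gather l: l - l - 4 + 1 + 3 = 0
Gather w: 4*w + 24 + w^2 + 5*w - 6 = w^2 + 9*w + 18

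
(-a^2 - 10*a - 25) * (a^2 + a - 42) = -a^4 - 11*a^3 + 7*a^2 + 395*a + 1050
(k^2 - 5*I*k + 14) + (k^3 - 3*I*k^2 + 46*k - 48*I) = k^3 + k^2 - 3*I*k^2 + 46*k - 5*I*k + 14 - 48*I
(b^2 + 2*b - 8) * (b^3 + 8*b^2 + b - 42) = b^5 + 10*b^4 + 9*b^3 - 104*b^2 - 92*b + 336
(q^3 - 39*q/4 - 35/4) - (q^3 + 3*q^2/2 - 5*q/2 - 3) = -3*q^2/2 - 29*q/4 - 23/4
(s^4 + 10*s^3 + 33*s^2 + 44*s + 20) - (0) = s^4 + 10*s^3 + 33*s^2 + 44*s + 20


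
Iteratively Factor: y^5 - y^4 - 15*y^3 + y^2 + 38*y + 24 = (y - 2)*(y^4 + y^3 - 13*y^2 - 25*y - 12) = (y - 2)*(y + 1)*(y^3 - 13*y - 12) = (y - 2)*(y + 1)^2*(y^2 - y - 12) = (y - 2)*(y + 1)^2*(y + 3)*(y - 4)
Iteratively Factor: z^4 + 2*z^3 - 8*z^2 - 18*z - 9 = (z + 1)*(z^3 + z^2 - 9*z - 9) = (z + 1)^2*(z^2 - 9) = (z + 1)^2*(z + 3)*(z - 3)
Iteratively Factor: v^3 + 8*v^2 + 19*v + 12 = (v + 1)*(v^2 + 7*v + 12) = (v + 1)*(v + 3)*(v + 4)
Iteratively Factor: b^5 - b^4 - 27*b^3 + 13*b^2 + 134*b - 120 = (b - 1)*(b^4 - 27*b^2 - 14*b + 120) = (b - 5)*(b - 1)*(b^3 + 5*b^2 - 2*b - 24) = (b - 5)*(b - 2)*(b - 1)*(b^2 + 7*b + 12) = (b - 5)*(b - 2)*(b - 1)*(b + 4)*(b + 3)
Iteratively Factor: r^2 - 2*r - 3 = (r + 1)*(r - 3)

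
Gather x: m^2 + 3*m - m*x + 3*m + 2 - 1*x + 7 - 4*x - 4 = m^2 + 6*m + x*(-m - 5) + 5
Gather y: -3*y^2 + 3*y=-3*y^2 + 3*y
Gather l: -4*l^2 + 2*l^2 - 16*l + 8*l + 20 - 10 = -2*l^2 - 8*l + 10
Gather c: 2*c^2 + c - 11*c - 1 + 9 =2*c^2 - 10*c + 8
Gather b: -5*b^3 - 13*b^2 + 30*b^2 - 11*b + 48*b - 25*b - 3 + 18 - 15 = -5*b^3 + 17*b^2 + 12*b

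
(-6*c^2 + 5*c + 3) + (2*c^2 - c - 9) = -4*c^2 + 4*c - 6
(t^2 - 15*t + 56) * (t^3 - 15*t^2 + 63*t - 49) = t^5 - 30*t^4 + 344*t^3 - 1834*t^2 + 4263*t - 2744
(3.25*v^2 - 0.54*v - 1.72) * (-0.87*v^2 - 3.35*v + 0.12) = -2.8275*v^4 - 10.4177*v^3 + 3.6954*v^2 + 5.6972*v - 0.2064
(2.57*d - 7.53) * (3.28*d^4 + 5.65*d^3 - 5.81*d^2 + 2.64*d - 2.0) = 8.4296*d^5 - 10.1779*d^4 - 57.4762*d^3 + 50.5341*d^2 - 25.0192*d + 15.06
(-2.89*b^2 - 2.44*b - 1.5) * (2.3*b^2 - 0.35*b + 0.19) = -6.647*b^4 - 4.6005*b^3 - 3.1451*b^2 + 0.0613999999999999*b - 0.285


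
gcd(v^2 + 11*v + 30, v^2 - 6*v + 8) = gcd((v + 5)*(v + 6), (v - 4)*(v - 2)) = 1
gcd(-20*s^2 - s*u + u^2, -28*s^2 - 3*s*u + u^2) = 4*s + u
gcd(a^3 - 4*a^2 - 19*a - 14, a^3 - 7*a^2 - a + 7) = a^2 - 6*a - 7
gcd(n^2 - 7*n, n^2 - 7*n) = n^2 - 7*n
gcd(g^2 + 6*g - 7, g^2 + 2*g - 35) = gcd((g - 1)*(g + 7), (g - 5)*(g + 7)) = g + 7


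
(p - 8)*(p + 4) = p^2 - 4*p - 32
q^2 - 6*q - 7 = (q - 7)*(q + 1)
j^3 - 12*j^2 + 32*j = j*(j - 8)*(j - 4)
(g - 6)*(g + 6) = g^2 - 36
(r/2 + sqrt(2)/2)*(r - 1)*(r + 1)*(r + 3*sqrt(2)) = r^4/2 + 2*sqrt(2)*r^3 + 5*r^2/2 - 2*sqrt(2)*r - 3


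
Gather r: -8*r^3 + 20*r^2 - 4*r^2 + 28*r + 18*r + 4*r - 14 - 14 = -8*r^3 + 16*r^2 + 50*r - 28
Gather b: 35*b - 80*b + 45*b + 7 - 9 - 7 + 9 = 0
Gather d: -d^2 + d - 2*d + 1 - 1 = -d^2 - d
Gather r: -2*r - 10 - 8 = -2*r - 18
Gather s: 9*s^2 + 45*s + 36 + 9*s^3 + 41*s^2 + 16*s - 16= 9*s^3 + 50*s^2 + 61*s + 20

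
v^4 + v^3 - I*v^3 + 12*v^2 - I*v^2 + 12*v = v*(v + 1)*(v - 4*I)*(v + 3*I)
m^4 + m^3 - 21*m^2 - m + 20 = (m - 4)*(m - 1)*(m + 1)*(m + 5)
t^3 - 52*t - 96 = (t - 8)*(t + 2)*(t + 6)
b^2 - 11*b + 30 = (b - 6)*(b - 5)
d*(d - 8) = d^2 - 8*d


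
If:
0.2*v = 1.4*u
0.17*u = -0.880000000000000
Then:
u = -5.18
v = -36.24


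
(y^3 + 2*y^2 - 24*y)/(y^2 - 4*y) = y + 6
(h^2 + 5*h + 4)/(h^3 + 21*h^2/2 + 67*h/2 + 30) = 2*(h + 1)/(2*h^2 + 13*h + 15)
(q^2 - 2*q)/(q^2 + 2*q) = (q - 2)/(q + 2)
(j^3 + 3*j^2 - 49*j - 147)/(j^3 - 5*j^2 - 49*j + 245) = (j + 3)/(j - 5)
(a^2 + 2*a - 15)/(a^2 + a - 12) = (a + 5)/(a + 4)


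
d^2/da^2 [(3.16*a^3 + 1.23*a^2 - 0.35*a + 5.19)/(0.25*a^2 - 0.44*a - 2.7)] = (5.716402*a^3 + 29.45223*a^2 + 133.3755*a + 27.781068)/(0.015625*a^6 - 0.0825*a^5 - 0.36105*a^4 + 1.696816*a^3 + 3.89934*a^2 - 9.6228*a - 19.683)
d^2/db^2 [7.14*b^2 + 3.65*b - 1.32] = 14.2800000000000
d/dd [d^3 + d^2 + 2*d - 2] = 3*d^2 + 2*d + 2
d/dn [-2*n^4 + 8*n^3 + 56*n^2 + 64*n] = -8*n^3 + 24*n^2 + 112*n + 64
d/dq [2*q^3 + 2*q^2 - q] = 6*q^2 + 4*q - 1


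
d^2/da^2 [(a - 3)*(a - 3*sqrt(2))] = 2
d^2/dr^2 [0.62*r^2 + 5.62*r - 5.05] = 1.24000000000000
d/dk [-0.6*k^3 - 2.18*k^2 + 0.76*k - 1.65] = -1.8*k^2 - 4.36*k + 0.76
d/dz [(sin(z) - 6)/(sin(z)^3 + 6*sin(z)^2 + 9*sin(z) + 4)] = 2*(7*sin(z) + cos(z)^2 + 28)*cos(z)/((sin(z) + 1)^3*(sin(z) + 4)^2)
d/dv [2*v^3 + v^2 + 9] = 2*v*(3*v + 1)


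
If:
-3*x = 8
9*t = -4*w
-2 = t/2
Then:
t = -4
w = 9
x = -8/3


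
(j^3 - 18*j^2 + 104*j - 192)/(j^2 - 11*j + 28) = (j^2 - 14*j + 48)/(j - 7)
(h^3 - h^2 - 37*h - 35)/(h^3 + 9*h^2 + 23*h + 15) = (h - 7)/(h + 3)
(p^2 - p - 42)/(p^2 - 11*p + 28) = (p + 6)/(p - 4)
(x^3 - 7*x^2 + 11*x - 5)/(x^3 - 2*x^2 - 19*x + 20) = (x - 1)/(x + 4)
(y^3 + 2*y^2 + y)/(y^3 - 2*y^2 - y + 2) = y*(y + 1)/(y^2 - 3*y + 2)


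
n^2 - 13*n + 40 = (n - 8)*(n - 5)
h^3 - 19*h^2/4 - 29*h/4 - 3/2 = (h - 6)*(h + 1/4)*(h + 1)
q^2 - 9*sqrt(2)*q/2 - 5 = (q - 5*sqrt(2))*(q + sqrt(2)/2)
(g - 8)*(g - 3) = g^2 - 11*g + 24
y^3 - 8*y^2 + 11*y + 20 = (y - 5)*(y - 4)*(y + 1)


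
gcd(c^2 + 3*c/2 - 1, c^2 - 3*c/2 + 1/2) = c - 1/2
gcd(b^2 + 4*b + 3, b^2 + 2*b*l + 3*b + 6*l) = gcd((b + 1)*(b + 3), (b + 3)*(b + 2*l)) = b + 3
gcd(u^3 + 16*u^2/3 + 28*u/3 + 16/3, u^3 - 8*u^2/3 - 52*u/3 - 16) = u^2 + 10*u/3 + 8/3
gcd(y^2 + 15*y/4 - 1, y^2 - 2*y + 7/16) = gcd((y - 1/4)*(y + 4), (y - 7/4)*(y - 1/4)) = y - 1/4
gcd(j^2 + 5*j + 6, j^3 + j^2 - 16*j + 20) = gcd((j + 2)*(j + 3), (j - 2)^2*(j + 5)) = 1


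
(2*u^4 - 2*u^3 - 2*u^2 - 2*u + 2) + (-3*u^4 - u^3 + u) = -u^4 - 3*u^3 - 2*u^2 - u + 2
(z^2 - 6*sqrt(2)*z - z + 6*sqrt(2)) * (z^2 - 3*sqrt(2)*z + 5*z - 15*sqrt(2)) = z^4 - 9*sqrt(2)*z^3 + 4*z^3 - 36*sqrt(2)*z^2 + 31*z^2 + 45*sqrt(2)*z + 144*z - 180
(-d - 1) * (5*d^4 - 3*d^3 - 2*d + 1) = -5*d^5 - 2*d^4 + 3*d^3 + 2*d^2 + d - 1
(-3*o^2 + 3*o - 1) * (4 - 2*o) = 6*o^3 - 18*o^2 + 14*o - 4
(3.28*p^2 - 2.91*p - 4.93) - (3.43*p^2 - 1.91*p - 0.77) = -0.15*p^2 - 1.0*p - 4.16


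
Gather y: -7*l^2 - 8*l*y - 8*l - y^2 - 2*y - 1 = -7*l^2 - 8*l - y^2 + y*(-8*l - 2) - 1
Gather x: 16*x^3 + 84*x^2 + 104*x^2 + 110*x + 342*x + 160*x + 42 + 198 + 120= 16*x^3 + 188*x^2 + 612*x + 360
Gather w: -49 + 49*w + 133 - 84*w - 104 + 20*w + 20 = -15*w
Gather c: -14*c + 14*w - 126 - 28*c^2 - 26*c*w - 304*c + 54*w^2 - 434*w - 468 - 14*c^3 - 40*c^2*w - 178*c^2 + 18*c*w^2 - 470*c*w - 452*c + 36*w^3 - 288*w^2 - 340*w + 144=-14*c^3 + c^2*(-40*w - 206) + c*(18*w^2 - 496*w - 770) + 36*w^3 - 234*w^2 - 760*w - 450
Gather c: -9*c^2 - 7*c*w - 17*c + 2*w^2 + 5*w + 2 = -9*c^2 + c*(-7*w - 17) + 2*w^2 + 5*w + 2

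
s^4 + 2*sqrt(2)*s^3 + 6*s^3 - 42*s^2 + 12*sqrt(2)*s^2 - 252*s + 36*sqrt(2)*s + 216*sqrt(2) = (s + 6)*(s - 3*sqrt(2))*(s - sqrt(2))*(s + 6*sqrt(2))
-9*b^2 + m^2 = (-3*b + m)*(3*b + m)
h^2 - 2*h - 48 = (h - 8)*(h + 6)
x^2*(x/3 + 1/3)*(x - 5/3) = x^4/3 - 2*x^3/9 - 5*x^2/9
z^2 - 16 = (z - 4)*(z + 4)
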